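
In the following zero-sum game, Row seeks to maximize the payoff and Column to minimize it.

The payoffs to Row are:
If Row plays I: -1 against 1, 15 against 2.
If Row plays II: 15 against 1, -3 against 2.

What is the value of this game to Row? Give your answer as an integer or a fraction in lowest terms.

Row minima are -1 and -3, so Row's maximin is -1; column maxima are 15 and 15, so Column's minimax is 15. These differ, so the equilibrium is in mixed strategies.
Let Row play I with probability p. Column is indifferent when −p + 15(1−p) = 15p − 3(1−p), giving p = 9/17.
Let Column play 1 with probability q. Row is indifferent when −q + 15(1−q) = 15q − 3(1−q), giving q = 9/17.
The value is -1·(9/17) + (15)·(8/17) = 111/17.

111/17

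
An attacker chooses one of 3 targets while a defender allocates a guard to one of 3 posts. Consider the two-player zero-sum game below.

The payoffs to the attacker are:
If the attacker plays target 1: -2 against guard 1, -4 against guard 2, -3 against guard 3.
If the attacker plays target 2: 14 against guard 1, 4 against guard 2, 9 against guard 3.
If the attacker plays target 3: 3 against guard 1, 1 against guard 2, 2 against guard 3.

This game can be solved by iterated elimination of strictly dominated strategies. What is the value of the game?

4

Row target 3 is strictly dominated by row target 2 (14>3, 4>1, 9>2); eliminate target 3.
Row target 1 is strictly dominated by row target 2 (14>-2, 4>-4, 9>-3); eliminate target 1.
Column guard 1 is strictly dominated by guard 2 for the defender (4<14); eliminate guard 1.
Column guard 3 is strictly dominated by guard 2 for the defender (4<9); eliminate guard 3.
Only (target 2, guard 2) remains, with payoff 4.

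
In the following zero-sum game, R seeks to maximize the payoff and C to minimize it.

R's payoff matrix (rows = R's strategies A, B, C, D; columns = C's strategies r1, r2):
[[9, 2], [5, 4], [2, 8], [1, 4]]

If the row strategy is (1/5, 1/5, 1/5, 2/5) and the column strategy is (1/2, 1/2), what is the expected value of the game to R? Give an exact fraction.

Against (1/2, 1/2), each row's expected payoff is A: 11/2; B: 9/2; C: 5; D: 5/2.
Taking the (1/5, 1/5, 1/5, 2/5)-weighted average: (1/5)·(11/2) + (1/5)·(9/2) + (1/5)·(5) + (2/5)·(5/2) = 4.

4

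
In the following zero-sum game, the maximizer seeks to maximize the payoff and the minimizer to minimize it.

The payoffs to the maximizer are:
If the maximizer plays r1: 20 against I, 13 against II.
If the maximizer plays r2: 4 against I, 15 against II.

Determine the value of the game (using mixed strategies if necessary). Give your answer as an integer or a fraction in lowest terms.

Row minima are 13 and 4, so the maximizer's maximin is 13; column maxima are 20 and 15, so the minimizer's minimax is 15. These differ, so the equilibrium is in mixed strategies.
Let the maximizer play r1 with probability p. The minimizer is indifferent when 20p + 4(1−p) = 13p + 15(1−p), giving p = 11/18.
Let the minimizer play I with probability q. The maximizer is indifferent when 20q + 13(1−q) = 4q + 15(1−q), giving q = 1/9.
The value is 20·(1/9) + (13)·(8/9) = 124/9.

124/9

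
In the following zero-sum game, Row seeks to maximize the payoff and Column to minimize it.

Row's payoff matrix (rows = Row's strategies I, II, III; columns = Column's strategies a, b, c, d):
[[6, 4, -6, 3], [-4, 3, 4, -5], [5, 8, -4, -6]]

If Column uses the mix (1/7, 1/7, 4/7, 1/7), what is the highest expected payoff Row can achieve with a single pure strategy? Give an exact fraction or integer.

10/7

I: (6)·(1/7) + (4)·(1/7) + (-6)·(4/7) + (3)·(1/7) = -11/7.
II: (-4)·(1/7) + (3)·(1/7) + (4)·(4/7) + (-5)·(1/7) = 10/7.
III: (5)·(1/7) + (8)·(1/7) + (-4)·(4/7) + (-6)·(1/7) = -9/7.
The best pure response is II with expected payoff 10/7.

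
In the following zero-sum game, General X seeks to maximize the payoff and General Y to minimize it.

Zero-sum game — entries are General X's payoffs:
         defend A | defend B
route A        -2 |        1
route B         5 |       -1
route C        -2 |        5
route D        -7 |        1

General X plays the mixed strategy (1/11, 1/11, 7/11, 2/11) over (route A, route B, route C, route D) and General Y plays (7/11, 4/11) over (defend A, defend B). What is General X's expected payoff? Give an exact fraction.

Against (7/11, 4/11), each row's expected payoff is route A: -10/11; route B: 31/11; route C: 6/11; route D: -45/11.
Taking the (1/11, 1/11, 7/11, 2/11)-weighted average: (1/11)·(-10/11) + (1/11)·(31/11) + (7/11)·(6/11) + (2/11)·(-45/11) = -27/121.

-27/121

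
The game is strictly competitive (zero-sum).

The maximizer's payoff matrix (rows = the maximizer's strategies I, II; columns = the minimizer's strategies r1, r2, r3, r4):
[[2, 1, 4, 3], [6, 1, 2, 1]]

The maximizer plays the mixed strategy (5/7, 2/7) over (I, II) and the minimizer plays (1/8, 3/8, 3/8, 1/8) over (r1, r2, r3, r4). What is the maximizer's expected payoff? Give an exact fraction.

Against (1/8, 3/8, 3/8, 1/8), each row's expected payoff is I: 5/2; II: 2.
Taking the (5/7, 2/7)-weighted average: (5/7)·(5/2) + (2/7)·(2) = 33/14.

33/14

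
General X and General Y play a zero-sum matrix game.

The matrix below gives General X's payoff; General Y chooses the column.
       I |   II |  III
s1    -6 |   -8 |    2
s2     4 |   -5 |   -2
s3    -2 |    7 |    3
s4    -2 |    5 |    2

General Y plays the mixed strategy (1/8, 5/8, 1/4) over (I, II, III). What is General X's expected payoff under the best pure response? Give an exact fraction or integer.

s1: (-6)·(1/8) + (-8)·(5/8) + (2)·(1/4) = -21/4.
s2: (4)·(1/8) + (-5)·(5/8) + (-2)·(1/4) = -25/8.
s3: (-2)·(1/8) + (7)·(5/8) + (3)·(1/4) = 39/8.
s4: (-2)·(1/8) + (5)·(5/8) + (2)·(1/4) = 27/8.
The best pure response is s3 with expected payoff 39/8.

39/8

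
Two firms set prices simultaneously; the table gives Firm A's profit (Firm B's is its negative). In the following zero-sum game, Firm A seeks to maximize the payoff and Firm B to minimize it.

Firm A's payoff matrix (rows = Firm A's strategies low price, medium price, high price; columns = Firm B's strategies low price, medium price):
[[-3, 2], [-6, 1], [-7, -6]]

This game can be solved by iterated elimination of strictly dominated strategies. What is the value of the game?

Row medium price is strictly dominated by row low price (-3>-6, 2>1); eliminate medium price.
Row high price is strictly dominated by row low price (-3>-7, 2>-6); eliminate high price.
Column medium price is strictly dominated by low price for Firm B (-3<2); eliminate medium price.
Only (low price, low price) remains, with payoff -3.

-3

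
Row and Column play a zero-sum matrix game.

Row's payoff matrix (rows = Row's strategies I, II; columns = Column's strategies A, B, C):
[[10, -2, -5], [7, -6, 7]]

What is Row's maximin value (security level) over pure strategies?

The worst-case payoff for each row is I: -5, II: -6.
The best of these is -5.

-5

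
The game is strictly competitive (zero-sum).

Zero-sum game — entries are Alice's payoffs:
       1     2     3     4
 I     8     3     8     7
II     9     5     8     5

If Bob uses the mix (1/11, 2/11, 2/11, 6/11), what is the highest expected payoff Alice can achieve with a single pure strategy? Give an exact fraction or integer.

72/11

I: (8)·(1/11) + (3)·(2/11) + (8)·(2/11) + (7)·(6/11) = 72/11.
II: (9)·(1/11) + (5)·(2/11) + (8)·(2/11) + (5)·(6/11) = 65/11.
The best pure response is I with expected payoff 72/11.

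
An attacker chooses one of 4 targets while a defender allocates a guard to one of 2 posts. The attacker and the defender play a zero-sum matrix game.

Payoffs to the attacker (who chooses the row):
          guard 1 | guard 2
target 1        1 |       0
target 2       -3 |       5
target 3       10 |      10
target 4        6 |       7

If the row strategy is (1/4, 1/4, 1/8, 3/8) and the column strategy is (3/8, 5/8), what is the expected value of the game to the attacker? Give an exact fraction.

Against (3/8, 5/8), each row's expected payoff is target 1: 3/8; target 2: 2; target 3: 10; target 4: 53/8.
Taking the (1/4, 1/4, 1/8, 3/8)-weighted average: (1/4)·(3/8) + (1/4)·(2) + (1/8)·(10) + (3/8)·(53/8) = 277/64.

277/64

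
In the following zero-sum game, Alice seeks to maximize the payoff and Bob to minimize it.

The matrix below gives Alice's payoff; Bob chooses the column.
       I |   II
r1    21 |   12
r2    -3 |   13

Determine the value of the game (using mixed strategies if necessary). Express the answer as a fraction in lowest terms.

Row minima are 12 and -3, so Alice's maximin is 12; column maxima are 21 and 13, so Bob's minimax is 13. These differ, so the equilibrium is in mixed strategies.
Let Alice play r1 with probability p. Bob is indifferent when 21p − 3(1−p) = 12p + 13(1−p), giving p = 16/25.
Let Bob play I with probability q. Alice is indifferent when 21q + 12(1−q) = −3q + 13(1−q), giving q = 1/25.
The value is 21·(1/25) + (12)·(24/25) = 309/25.

309/25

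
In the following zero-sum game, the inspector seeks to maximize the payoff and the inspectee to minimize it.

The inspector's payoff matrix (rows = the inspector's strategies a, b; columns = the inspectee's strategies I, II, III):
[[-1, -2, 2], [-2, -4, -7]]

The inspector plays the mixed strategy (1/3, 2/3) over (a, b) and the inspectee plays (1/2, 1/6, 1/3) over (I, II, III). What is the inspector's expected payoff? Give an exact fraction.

-49/18

Against (1/2, 1/6, 1/3), each row's expected payoff is a: -1/6; b: -4.
Taking the (1/3, 2/3)-weighted average: (1/3)·(-1/6) + (2/3)·(-4) = -49/18.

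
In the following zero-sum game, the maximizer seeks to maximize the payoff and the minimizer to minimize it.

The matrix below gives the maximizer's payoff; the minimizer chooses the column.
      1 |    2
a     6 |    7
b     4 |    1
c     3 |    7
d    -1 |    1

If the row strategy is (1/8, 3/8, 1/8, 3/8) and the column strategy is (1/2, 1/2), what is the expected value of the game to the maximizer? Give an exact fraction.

19/8

Against (1/2, 1/2), each row's expected payoff is a: 13/2; b: 5/2; c: 5; d: 0.
Taking the (1/8, 3/8, 1/8, 3/8)-weighted average: (1/8)·(13/2) + (3/8)·(5/2) + (1/8)·(5) + (3/8)·(0) = 19/8.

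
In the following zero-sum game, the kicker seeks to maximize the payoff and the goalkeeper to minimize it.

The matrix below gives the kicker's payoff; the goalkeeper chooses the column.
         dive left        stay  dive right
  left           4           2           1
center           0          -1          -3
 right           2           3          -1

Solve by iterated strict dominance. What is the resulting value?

1

Column stay is strictly dominated by dive right for the goalkeeper (1<2, -3<-1, -1<3); eliminate stay.
Column dive left is strictly dominated by dive right for the goalkeeper (1<4, -3<0, -1<2); eliminate dive left.
Row center is strictly dominated by row left (1>-3); eliminate center.
Row right is strictly dominated by row left (1>-1); eliminate right.
Only (left, dive right) remains, with payoff 1.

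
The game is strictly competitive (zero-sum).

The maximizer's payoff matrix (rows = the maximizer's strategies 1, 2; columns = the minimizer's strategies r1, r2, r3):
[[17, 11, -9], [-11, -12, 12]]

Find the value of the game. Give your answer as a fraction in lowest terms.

Column r1 is strictly dominated by r2 for the minimizer (it gives the maximizer more in every row).
The remaining 2×2 game on (1, 2) × (r2, r3) has no saddle point. Let the maximizer play 1 with probability p; indifference gives 11p − 12(1−p) = −9p + 12(1−p), so p = 6/11.
Similarly the minimizer's optimal q on r2 is 21/44, and the value is 11·(21/44) + (-9)·(23/44) = 6/11.

6/11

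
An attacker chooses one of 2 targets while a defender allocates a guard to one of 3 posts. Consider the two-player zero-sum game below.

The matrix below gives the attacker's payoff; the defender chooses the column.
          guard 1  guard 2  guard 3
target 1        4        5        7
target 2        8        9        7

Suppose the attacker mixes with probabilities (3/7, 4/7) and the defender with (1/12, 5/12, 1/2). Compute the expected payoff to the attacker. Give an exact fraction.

593/84

Against (1/12, 5/12, 1/2), each row's expected payoff is target 1: 71/12; target 2: 95/12.
Taking the (3/7, 4/7)-weighted average: (3/7)·(71/12) + (4/7)·(95/12) = 593/84.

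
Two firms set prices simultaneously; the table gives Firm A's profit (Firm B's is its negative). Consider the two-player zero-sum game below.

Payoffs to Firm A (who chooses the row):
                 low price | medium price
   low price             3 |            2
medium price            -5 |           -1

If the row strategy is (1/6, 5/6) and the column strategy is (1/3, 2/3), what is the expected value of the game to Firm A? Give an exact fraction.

Against (1/3, 2/3), each row's expected payoff is low price: 7/3; medium price: -7/3.
Taking the (1/6, 5/6)-weighted average: (1/6)·(7/3) + (5/6)·(-7/3) = -14/9.

-14/9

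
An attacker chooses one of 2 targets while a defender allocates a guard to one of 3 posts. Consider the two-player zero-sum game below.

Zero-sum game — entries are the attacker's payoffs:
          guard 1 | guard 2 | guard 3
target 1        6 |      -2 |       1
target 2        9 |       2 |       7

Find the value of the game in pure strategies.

Row minima: -2, 2 → the attacker's maximin is 2.
Column maxima: 9, 2, 7 → the defender's minimax is 2.
They coincide at (target 2, guard 2), so the value is 2.

2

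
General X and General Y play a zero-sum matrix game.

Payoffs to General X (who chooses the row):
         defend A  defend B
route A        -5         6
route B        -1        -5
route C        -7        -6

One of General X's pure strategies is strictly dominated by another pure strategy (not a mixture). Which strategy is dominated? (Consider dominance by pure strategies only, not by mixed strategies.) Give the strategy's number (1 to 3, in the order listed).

Compare route C with route A: -5 > -7, 6 > -6.
So route A strictly dominates route C for General X; route C is strictly dominated.

3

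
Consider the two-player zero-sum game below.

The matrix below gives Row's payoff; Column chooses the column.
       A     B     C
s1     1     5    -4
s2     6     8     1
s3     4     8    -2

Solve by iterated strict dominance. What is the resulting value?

1

Row s1 is strictly dominated by row s2 (6>1, 8>5, 1>-4); eliminate s1.
Column B is strictly dominated by A for Column (6<8, 4<8); eliminate B.
Row s3 is strictly dominated by row s2 (6>4, 1>-2); eliminate s3.
Column A is strictly dominated by C for Column (1<6); eliminate A.
Only (s2, C) remains, with payoff 1.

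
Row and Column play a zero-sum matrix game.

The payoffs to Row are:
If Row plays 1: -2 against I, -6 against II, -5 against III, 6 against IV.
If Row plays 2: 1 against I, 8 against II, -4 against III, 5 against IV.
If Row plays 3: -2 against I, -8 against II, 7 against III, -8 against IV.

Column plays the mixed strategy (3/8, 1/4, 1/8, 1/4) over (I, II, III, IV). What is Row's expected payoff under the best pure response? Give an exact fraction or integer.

1: (-2)·(3/8) + (-6)·(1/4) + (-5)·(1/8) + (6)·(1/4) = -11/8.
2: (1)·(3/8) + (8)·(1/4) + (-4)·(1/8) + (5)·(1/4) = 25/8.
3: (-2)·(3/8) + (-8)·(1/4) + (7)·(1/8) + (-8)·(1/4) = -31/8.
The best pure response is 2 with expected payoff 25/8.

25/8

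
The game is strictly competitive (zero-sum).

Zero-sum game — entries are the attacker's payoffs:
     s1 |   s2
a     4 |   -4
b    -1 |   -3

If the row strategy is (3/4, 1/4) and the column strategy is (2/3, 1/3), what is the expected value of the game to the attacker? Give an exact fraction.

7/12

Against (2/3, 1/3), each row's expected payoff is a: 4/3; b: -5/3.
Taking the (3/4, 1/4)-weighted average: (3/4)·(4/3) + (1/4)·(-5/3) = 7/12.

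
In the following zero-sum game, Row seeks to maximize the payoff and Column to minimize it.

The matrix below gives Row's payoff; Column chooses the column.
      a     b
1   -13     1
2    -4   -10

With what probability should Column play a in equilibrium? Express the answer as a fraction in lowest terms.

11/20

Row minima are -13 and -10, so Row's maximin is -10; column maxima are -4 and 1, so Column's minimax is -4. These differ, so the equilibrium is in mixed strategies.
Let Column play a with probability q. Row is indifferent when −13q + (1−q) = −4q − 10(1−q), giving q = 11/20.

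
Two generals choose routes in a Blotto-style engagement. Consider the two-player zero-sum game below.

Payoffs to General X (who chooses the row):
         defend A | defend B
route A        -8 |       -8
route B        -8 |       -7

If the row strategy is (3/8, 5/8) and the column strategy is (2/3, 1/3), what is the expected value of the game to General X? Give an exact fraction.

-187/24

Against (2/3, 1/3), each row's expected payoff is route A: -8; route B: -23/3.
Taking the (3/8, 5/8)-weighted average: (3/8)·(-8) + (5/8)·(-23/3) = -187/24.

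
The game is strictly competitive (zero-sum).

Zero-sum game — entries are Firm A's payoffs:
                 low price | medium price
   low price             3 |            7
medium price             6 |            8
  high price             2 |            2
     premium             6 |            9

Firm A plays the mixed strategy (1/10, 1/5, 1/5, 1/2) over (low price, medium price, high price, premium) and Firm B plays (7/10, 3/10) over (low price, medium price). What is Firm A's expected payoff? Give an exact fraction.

Against (7/10, 3/10), each row's expected payoff is low price: 21/5; medium price: 33/5; high price: 2; premium: 69/10.
Taking the (1/10, 1/5, 1/5, 1/2)-weighted average: (1/10)·(21/5) + (1/5)·(33/5) + (1/5)·(2) + (1/2)·(69/10) = 559/100.

559/100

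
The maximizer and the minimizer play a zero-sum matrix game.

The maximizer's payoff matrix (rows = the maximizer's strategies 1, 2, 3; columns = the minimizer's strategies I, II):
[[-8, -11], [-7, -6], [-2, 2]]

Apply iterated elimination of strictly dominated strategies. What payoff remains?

Row 1 is strictly dominated by row 2 (-7>-8, -6>-11); eliminate 1.
Column II is strictly dominated by I for the minimizer (-7<-6, -2<2); eliminate II.
Row 2 is strictly dominated by row 3 (-2>-7); eliminate 2.
Only (3, I) remains, with payoff -2.

-2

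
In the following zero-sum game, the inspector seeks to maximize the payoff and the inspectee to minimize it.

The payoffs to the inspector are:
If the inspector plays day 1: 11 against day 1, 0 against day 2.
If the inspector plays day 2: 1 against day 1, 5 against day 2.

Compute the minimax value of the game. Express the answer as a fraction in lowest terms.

11/3

Row minima are 0 and 1, so the inspector's maximin is 1; column maxima are 11 and 5, so the inspectee's minimax is 5. These differ, so the equilibrium is in mixed strategies.
Let the inspector play day 1 with probability p. The inspectee is indifferent when 11p + (1−p) = 5(1−p), giving p = 4/15.
Let the inspectee play day 1 with probability q. The inspector is indifferent when 11q = q + 5(1−q), giving q = 1/3.
The value is 11·(1/3) + (0)·(2/3) = 11/3.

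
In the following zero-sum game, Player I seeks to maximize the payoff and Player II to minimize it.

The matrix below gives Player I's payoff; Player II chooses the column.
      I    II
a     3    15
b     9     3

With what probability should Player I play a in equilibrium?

1/3

Row minima are 3 and 3, so Player I's maximin is 3; column maxima are 9 and 15, so Player II's minimax is 9. These differ, so the equilibrium is in mixed strategies.
Let Player I play a with probability p. Player II is indifferent when 3p + 9(1−p) = 15p + 3(1−p), giving p = 1/3.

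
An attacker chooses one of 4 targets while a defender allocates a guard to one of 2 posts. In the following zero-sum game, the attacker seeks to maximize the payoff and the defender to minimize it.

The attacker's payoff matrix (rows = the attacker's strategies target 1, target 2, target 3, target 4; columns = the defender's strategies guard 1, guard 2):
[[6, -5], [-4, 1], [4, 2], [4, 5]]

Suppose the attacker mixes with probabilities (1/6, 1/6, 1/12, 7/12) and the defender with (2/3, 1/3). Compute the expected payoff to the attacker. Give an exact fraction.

101/36

Against (2/3, 1/3), each row's expected payoff is target 1: 7/3; target 2: -7/3; target 3: 10/3; target 4: 13/3.
Taking the (1/6, 1/6, 1/12, 7/12)-weighted average: (1/6)·(7/3) + (1/6)·(-7/3) + (1/12)·(10/3) + (7/12)·(13/3) = 101/36.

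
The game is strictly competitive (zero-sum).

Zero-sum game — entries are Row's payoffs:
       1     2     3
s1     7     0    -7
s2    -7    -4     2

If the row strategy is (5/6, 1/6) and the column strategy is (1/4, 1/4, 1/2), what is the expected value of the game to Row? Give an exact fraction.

-7/4

Against (1/4, 1/4, 1/2), each row's expected payoff is s1: -7/4; s2: -7/4.
Taking the (5/6, 1/6)-weighted average: (5/6)·(-7/4) + (1/6)·(-7/4) = -7/4.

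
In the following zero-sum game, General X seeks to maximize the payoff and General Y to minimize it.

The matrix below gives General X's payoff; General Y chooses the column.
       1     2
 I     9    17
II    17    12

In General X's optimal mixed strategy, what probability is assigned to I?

5/13

Row minima are 9 and 12, so General X's maximin is 12; column maxima are 17 and 17, so General Y's minimax is 17. These differ, so the equilibrium is in mixed strategies.
Let General X play I with probability p. General Y is indifferent when 9p + 17(1−p) = 17p + 12(1−p), giving p = 5/13.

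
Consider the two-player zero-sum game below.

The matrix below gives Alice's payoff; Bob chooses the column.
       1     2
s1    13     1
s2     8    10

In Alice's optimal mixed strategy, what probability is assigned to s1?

1/7

Row minima are 1 and 8, so Alice's maximin is 8; column maxima are 13 and 10, so Bob's minimax is 10. These differ, so the equilibrium is in mixed strategies.
Let Alice play s1 with probability p. Bob is indifferent when 13p + 8(1−p) = p + 10(1−p), giving p = 1/7.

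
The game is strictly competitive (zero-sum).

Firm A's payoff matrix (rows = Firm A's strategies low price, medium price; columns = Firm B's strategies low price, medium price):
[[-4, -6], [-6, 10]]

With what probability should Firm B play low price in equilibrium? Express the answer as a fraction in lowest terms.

8/9

Row minima are -6 and -6, so Firm A's maximin is -6; column maxima are -4 and 10, so Firm B's minimax is -4. These differ, so the equilibrium is in mixed strategies.
Let Firm B play low price with probability q. Firm A is indifferent when −4q − 6(1−q) = −6q + 10(1−q), giving q = 8/9.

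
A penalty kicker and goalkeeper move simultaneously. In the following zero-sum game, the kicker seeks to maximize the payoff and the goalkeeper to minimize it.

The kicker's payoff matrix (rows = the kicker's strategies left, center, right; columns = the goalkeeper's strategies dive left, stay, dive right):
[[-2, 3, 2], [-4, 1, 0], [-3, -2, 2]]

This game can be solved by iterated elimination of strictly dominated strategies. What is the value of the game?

Column stay is strictly dominated by dive left for the goalkeeper (-2<3, -4<1, -3<-2); eliminate stay.
Row center is strictly dominated by row left (-2>-4, 2>0); eliminate center.
Column dive right is strictly dominated by dive left for the goalkeeper (-2<2, -3<2); eliminate dive right.
Row right is strictly dominated by row left (-2>-3); eliminate right.
Only (left, dive left) remains, with payoff -2.

-2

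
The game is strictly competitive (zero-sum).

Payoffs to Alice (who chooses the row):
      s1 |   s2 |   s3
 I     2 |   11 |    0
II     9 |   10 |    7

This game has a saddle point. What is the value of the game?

7

Row minima: 0, 7 → Alice's maximin is 7.
Column maxima: 9, 11, 7 → Bob's minimax is 7.
They coincide at (II, s3), so the value is 7.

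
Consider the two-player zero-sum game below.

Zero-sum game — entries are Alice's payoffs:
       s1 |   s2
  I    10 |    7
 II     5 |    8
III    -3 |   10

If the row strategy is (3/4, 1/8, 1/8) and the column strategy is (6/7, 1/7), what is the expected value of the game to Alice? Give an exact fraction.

54/7

Against (6/7, 1/7), each row's expected payoff is I: 67/7; II: 38/7; III: -8/7.
Taking the (3/4, 1/8, 1/8)-weighted average: (3/4)·(67/7) + (1/8)·(38/7) + (1/8)·(-8/7) = 54/7.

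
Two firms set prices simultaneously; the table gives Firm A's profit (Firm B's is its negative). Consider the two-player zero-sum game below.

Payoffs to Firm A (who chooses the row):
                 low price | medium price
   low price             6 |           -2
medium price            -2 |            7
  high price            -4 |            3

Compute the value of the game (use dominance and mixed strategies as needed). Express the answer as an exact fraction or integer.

Row high price is strictly dominated by row medium price, so Firm A never plays it.
The remaining 2×2 game on (low price, medium price) × (low price, medium price) has no saddle point. Let Firm A play low price with probability p; indifference gives 6p − 2(1−p) = −2p + 7(1−p), so p = 9/17.
Similarly Firm B's optimal q on low price is 9/17, and the value is 6·(9/17) + (-2)·(8/17) = 38/17.

38/17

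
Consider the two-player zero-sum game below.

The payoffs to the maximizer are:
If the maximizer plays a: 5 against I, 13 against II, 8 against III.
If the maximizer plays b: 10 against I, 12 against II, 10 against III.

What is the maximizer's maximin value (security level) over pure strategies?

10

The worst-case payoff for each row is a: 5, b: 10.
The best of these is 10.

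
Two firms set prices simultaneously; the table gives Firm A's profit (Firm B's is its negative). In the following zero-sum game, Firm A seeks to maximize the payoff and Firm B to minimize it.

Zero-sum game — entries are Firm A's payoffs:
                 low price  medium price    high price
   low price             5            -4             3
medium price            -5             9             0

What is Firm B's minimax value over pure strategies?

3

The worst case (largest entry) in each column is low price: 5, medium price: 9, high price: 3.
The best (smallest) of these is 3.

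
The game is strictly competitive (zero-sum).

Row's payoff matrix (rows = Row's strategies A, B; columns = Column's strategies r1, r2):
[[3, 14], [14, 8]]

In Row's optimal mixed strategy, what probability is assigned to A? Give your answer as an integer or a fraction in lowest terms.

6/17

Row minima are 3 and 8, so Row's maximin is 8; column maxima are 14 and 14, so Column's minimax is 14. These differ, so the equilibrium is in mixed strategies.
Let Row play A with probability p. Column is indifferent when 3p + 14(1−p) = 14p + 8(1−p), giving p = 6/17.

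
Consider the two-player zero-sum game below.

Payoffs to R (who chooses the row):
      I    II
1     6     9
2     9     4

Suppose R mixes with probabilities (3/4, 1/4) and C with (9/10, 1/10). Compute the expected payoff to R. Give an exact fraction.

137/20

Against (9/10, 1/10), each row's expected payoff is 1: 63/10; 2: 17/2.
Taking the (3/4, 1/4)-weighted average: (3/4)·(63/10) + (1/4)·(17/2) = 137/20.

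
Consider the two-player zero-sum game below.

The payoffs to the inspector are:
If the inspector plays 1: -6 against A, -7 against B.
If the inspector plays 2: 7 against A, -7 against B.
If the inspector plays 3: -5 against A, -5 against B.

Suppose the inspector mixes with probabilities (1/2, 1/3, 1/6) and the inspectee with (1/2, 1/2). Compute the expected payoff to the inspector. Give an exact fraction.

-49/12

Against (1/2, 1/2), each row's expected payoff is 1: -13/2; 2: 0; 3: -5.
Taking the (1/2, 1/3, 1/6)-weighted average: (1/2)·(-13/2) + (1/3)·(0) + (1/6)·(-5) = -49/12.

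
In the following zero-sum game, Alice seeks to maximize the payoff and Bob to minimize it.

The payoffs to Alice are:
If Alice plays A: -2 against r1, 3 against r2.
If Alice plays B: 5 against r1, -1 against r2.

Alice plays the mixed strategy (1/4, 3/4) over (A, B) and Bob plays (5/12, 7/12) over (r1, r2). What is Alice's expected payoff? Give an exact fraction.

65/48

Against (5/12, 7/12), each row's expected payoff is A: 11/12; B: 3/2.
Taking the (1/4, 3/4)-weighted average: (1/4)·(11/12) + (3/4)·(3/2) = 65/48.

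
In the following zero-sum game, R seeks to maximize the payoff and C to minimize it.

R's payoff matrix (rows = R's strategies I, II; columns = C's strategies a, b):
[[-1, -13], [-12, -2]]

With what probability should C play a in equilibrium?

1/2

Row minima are -13 and -12, so R's maximin is -12; column maxima are -1 and -2, so C's minimax is -2. These differ, so the equilibrium is in mixed strategies.
Let C play a with probability q. R is indifferent when −q − 13(1−q) = −12q − 2(1−q), giving q = 1/2.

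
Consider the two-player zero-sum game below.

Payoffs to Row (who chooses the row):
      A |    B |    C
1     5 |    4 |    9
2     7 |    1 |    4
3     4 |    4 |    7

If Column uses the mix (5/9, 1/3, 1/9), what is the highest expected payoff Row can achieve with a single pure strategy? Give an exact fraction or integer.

1: (5)·(5/9) + (4)·(1/3) + (9)·(1/9) = 46/9.
2: (7)·(5/9) + (1)·(1/3) + (4)·(1/9) = 14/3.
3: (4)·(5/9) + (4)·(1/3) + (7)·(1/9) = 13/3.
The best pure response is 1 with expected payoff 46/9.

46/9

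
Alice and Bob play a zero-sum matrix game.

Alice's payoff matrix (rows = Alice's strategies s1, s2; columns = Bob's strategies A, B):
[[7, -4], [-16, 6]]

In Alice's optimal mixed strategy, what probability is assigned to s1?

Row minima are -4 and -16, so Alice's maximin is -4; column maxima are 7 and 6, so Bob's minimax is 6. These differ, so the equilibrium is in mixed strategies.
Let Alice play s1 with probability p. Bob is indifferent when 7p − 16(1−p) = −4p + 6(1−p), giving p = 2/3.

2/3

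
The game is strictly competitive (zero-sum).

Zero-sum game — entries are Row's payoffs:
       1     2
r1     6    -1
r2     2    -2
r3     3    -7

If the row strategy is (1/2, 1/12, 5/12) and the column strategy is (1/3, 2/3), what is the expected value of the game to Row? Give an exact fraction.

Against (1/3, 2/3), each row's expected payoff is r1: 4/3; r2: -2/3; r3: -11/3.
Taking the (1/2, 1/12, 5/12)-weighted average: (1/2)·(4/3) + (1/12)·(-2/3) + (5/12)·(-11/3) = -11/12.

-11/12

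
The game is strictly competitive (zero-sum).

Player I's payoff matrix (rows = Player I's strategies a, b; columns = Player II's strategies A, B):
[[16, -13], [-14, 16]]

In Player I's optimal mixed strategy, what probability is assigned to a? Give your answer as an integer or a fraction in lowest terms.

30/59

Row minima are -13 and -14, so Player I's maximin is -13; column maxima are 16 and 16, so Player II's minimax is 16. These differ, so the equilibrium is in mixed strategies.
Let Player I play a with probability p. Player II is indifferent when 16p − 14(1−p) = −13p + 16(1−p), giving p = 30/59.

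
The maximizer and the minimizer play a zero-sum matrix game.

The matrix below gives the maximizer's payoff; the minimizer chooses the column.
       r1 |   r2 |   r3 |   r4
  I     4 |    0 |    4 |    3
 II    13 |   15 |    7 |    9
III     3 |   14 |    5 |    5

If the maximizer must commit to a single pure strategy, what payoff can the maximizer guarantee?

7

The worst-case payoff for each row is I: 0, II: 7, III: 3.
The best of these is 7.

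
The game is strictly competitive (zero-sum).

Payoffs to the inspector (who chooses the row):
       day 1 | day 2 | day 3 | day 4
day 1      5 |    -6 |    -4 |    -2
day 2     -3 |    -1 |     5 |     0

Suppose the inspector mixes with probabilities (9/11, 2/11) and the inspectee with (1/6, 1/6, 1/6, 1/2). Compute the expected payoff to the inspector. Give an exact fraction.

-97/66

Against (1/6, 1/6, 1/6, 1/2), each row's expected payoff is day 1: -11/6; day 2: 1/6.
Taking the (9/11, 2/11)-weighted average: (9/11)·(-11/6) + (2/11)·(1/6) = -97/66.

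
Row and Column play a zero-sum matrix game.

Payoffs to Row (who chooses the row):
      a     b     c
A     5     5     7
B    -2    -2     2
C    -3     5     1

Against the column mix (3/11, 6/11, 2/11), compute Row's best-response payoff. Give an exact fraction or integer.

A: (5)·(3/11) + (5)·(6/11) + (7)·(2/11) = 59/11.
B: (-2)·(3/11) + (-2)·(6/11) + (2)·(2/11) = -14/11.
C: (-3)·(3/11) + (5)·(6/11) + (1)·(2/11) = 23/11.
The best pure response is A with expected payoff 59/11.

59/11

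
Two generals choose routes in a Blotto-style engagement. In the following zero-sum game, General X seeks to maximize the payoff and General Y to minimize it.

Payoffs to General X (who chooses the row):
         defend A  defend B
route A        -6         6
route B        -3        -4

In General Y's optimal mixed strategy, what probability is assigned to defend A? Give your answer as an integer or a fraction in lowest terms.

10/13

Row minima are -6 and -4, so General X's maximin is -4; column maxima are -3 and 6, so General Y's minimax is -3. These differ, so the equilibrium is in mixed strategies.
Let General Y play defend A with probability q. General X is indifferent when −6q + 6(1−q) = −3q − 4(1−q), giving q = 10/13.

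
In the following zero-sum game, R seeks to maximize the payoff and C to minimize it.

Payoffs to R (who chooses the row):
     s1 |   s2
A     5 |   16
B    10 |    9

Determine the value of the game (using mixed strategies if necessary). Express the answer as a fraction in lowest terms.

Row minima are 5 and 9, so R's maximin is 9; column maxima are 10 and 16, so C's minimax is 10. These differ, so the equilibrium is in mixed strategies.
Let R play A with probability p. C is indifferent when 5p + 10(1−p) = 16p + 9(1−p), giving p = 1/12.
Let C play s1 with probability q. R is indifferent when 5q + 16(1−q) = 10q + 9(1−q), giving q = 7/12.
The value is 5·(7/12) + (16)·(5/12) = 115/12.

115/12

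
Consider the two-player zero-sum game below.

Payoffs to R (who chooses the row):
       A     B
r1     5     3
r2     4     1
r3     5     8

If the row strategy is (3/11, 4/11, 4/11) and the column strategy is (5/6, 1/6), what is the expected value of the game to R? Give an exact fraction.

Against (5/6, 1/6), each row's expected payoff is r1: 14/3; r2: 7/2; r3: 11/2.
Taking the (3/11, 4/11, 4/11)-weighted average: (3/11)·(14/3) + (4/11)·(7/2) + (4/11)·(11/2) = 50/11.

50/11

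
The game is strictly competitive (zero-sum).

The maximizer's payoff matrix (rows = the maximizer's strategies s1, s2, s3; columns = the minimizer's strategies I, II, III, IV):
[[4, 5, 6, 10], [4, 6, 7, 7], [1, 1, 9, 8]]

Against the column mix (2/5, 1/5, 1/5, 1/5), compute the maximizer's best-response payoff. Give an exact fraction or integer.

29/5

s1: (4)·(2/5) + (5)·(1/5) + (6)·(1/5) + (10)·(1/5) = 29/5.
s2: (4)·(2/5) + (6)·(1/5) + (7)·(1/5) + (7)·(1/5) = 28/5.
s3: (1)·(2/5) + (1)·(1/5) + (9)·(1/5) + (8)·(1/5) = 4.
The best pure response is s1 with expected payoff 29/5.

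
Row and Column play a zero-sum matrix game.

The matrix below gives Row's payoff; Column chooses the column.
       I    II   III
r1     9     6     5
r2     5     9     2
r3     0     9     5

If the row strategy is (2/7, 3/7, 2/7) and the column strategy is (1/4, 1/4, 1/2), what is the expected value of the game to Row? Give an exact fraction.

71/14

Against (1/4, 1/4, 1/2), each row's expected payoff is r1: 25/4; r2: 9/2; r3: 19/4.
Taking the (2/7, 3/7, 2/7)-weighted average: (2/7)·(25/4) + (3/7)·(9/2) + (2/7)·(19/4) = 71/14.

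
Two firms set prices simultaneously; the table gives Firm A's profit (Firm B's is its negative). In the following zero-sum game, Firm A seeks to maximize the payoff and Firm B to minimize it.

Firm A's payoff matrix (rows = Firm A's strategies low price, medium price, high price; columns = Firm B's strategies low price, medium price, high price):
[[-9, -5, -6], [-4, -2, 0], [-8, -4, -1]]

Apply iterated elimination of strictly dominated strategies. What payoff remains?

-4

Row low price is strictly dominated by row medium price (-4>-9, -2>-5, 0>-6); eliminate low price.
Column high price is strictly dominated by low price for Firm B (-4<0, -8<-1); eliminate high price.
Row high price is strictly dominated by row medium price (-4>-8, -2>-4); eliminate high price.
Column medium price is strictly dominated by low price for Firm B (-4<-2); eliminate medium price.
Only (medium price, low price) remains, with payoff -4.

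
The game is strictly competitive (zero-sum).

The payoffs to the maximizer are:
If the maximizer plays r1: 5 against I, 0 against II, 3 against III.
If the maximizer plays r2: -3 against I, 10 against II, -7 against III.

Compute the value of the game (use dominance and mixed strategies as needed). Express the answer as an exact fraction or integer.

Column I is strictly dominated by III for the minimizer (it gives the maximizer more in every row).
The remaining 2×2 game on (r1, r2) × (II, III) has no saddle point. Let the maximizer play r1 with probability p; indifference gives 10(1−p) = 3p − 7(1−p), so p = 17/20.
Similarly the minimizer's optimal q on II is 1/2, and the value is 0·(1/2) + (3)·(1/2) = 3/2.

3/2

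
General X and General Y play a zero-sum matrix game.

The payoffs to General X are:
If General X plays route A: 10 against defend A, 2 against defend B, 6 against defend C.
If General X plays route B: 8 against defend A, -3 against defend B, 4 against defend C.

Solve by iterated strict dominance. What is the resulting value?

2

Row route B is strictly dominated by row route A (10>8, 2>-3, 6>4); eliminate route B.
Column defend C is strictly dominated by defend B for General Y (2<6); eliminate defend C.
Column defend A is strictly dominated by defend B for General Y (2<10); eliminate defend A.
Only (route A, defend B) remains, with payoff 2.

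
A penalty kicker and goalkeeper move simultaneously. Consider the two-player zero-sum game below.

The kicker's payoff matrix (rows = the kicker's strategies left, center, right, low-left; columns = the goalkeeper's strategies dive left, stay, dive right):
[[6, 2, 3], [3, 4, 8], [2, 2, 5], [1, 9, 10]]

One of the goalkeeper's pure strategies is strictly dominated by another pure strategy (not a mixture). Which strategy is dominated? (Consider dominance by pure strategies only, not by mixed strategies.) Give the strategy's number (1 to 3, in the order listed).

The goalkeeper prefers columns that give the kicker less. Compare dive right with stay: 2 < 3, 4 < 8, 2 < 5, 9 < 10.
So stay strictly dominates dive right for the goalkeeper; dive right is strictly dominated.

3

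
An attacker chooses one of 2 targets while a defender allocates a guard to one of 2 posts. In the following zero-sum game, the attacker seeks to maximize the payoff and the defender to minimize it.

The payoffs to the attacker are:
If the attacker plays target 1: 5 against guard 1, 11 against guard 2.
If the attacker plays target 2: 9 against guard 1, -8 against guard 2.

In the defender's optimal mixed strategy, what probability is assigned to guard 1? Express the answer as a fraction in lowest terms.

Row minima are 5 and -8, so the attacker's maximin is 5; column maxima are 9 and 11, so the defender's minimax is 9. These differ, so the equilibrium is in mixed strategies.
Let the defender play guard 1 with probability q. The attacker is indifferent when 5q + 11(1−q) = 9q − 8(1−q), giving q = 19/23.

19/23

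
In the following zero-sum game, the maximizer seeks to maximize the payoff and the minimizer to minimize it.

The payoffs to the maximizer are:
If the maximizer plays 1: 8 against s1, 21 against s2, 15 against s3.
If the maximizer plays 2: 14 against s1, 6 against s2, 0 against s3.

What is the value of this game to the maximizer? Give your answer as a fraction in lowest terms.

Column s2 is strictly dominated by s3 for the minimizer (it gives the maximizer more in every row).
The remaining 2×2 game on (1, 2) × (s1, s3) has no saddle point. Let the maximizer play 1 with probability p; indifference gives 8p + 14(1−p) = 15p, so p = 2/3.
Similarly the minimizer's optimal q on s1 is 5/7, and the value is 8·(5/7) + (15)·(2/7) = 10.

10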